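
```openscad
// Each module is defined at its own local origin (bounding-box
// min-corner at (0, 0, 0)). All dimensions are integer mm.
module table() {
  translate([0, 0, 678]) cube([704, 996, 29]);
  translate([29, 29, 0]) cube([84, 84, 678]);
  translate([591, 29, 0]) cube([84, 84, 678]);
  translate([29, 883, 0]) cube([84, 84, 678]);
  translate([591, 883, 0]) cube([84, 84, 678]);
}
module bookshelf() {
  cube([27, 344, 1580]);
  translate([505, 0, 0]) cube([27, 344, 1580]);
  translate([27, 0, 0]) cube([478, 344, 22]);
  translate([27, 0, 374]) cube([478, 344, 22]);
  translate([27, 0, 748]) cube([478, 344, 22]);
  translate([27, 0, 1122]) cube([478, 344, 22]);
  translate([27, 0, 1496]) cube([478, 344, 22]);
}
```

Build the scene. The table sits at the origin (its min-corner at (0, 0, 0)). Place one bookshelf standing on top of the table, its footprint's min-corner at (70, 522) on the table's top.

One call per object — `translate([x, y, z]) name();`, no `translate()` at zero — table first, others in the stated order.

table();
translate([70, 522, 707]) bookshelf();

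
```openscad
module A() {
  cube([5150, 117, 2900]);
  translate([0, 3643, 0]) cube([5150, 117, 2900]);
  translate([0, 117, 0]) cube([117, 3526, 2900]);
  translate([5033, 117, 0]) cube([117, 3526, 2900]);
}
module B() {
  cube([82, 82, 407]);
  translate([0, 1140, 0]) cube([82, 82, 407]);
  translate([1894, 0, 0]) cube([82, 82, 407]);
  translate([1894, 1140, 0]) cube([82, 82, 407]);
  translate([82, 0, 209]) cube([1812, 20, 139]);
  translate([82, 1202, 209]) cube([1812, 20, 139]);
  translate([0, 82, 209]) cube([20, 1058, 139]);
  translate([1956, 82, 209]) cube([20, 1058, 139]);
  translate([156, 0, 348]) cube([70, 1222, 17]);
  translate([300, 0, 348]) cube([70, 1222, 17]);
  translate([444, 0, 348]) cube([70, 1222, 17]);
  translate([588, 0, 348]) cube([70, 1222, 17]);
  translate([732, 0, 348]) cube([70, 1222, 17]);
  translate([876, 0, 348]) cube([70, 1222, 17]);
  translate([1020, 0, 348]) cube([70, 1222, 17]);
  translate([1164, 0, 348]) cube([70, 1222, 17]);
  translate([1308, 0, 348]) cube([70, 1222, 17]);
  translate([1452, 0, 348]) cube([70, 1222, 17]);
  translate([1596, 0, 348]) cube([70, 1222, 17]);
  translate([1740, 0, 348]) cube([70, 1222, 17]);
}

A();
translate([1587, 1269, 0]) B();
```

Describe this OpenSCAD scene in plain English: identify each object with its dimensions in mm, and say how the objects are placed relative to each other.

A is the wall frame of a small rectangular building: four walls, each 2900 mm tall and 117 mm thick, enclosing a footprint 5150 mm (x) by 3760 mm (y) outside-to-outside, with no floor or roof. The front and back walls (the −y and +y sides) span the full width; the two side walls fit between them.

B is a bed frame 1976 mm long (x) by 1222 mm wide (y). Four 82×82 mm corner posts, 407 mm tall, at the corners of the footprint. Four rails of 20 mm thickness and 139 mm height run between adjacent posts with their undersides at z = 209 mm, their outer faces flush with the outside of the frame (the two x-running rails run between the posts' inner faces; the two y-running rails run between the posts' inner faces). 12 slats, each 70 mm wide (x) and 17 mm thick, lie across the top of the two x-running rails, running the full 1222 mm width of the frame in y; the slats are evenly spaced along x between the inner faces of the end posts with equal gaps (rounded down to the nearest mm) at the −x end and between each pair — any rounding remainder accumulates at the +x end.

The bed frame sits inside the house frame, centred.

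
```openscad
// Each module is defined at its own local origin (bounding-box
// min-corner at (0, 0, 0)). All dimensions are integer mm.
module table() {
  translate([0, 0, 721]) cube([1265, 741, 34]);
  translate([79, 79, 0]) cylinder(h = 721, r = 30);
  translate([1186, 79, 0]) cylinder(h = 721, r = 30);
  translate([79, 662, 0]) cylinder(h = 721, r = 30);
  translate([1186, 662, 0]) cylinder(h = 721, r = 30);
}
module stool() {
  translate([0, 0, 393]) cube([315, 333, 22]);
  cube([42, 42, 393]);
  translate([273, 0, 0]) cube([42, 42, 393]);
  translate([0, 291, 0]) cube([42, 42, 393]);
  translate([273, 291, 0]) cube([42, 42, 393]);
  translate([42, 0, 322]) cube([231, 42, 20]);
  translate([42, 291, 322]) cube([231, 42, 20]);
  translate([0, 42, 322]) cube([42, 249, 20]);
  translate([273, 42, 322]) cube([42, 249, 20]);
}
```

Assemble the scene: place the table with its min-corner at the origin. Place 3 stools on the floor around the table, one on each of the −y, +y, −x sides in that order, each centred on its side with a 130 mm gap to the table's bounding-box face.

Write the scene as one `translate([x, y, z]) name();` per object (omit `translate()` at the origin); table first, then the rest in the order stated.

table();
translate([475, -463, 0]) stool();
translate([475, 871, 0]) stool();
translate([-445, 204, 0]) stool();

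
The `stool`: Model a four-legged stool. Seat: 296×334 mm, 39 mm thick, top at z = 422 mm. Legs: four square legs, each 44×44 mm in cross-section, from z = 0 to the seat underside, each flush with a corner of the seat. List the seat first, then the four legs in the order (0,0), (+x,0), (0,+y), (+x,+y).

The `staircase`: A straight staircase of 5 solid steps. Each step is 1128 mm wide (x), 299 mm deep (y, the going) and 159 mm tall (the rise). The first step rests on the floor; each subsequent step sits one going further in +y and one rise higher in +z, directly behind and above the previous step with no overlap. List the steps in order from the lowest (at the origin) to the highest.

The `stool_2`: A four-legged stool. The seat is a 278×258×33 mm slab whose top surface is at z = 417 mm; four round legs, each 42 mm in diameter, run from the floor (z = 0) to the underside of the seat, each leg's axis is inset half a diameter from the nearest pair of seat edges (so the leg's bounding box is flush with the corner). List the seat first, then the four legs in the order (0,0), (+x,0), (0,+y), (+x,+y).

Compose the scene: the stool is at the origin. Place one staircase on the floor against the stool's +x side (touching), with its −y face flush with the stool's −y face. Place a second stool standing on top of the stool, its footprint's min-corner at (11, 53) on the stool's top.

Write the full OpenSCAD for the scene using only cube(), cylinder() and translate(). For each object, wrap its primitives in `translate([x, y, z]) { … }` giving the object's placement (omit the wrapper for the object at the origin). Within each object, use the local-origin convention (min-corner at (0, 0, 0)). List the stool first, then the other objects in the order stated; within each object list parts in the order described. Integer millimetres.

translate([0, 0, 383]) cube([296, 334, 39]);
cube([44, 44, 383]);
translate([252, 0, 0]) cube([44, 44, 383]);
translate([0, 290, 0]) cube([44, 44, 383]);
translate([252, 290, 0]) cube([44, 44, 383]);
translate([296, 0, 0]) {
  cube([1128, 299, 159]);
  translate([0, 299, 159]) cube([1128, 299, 159]);
  translate([0, 598, 318]) cube([1128, 299, 159]);
  translate([0, 897, 477]) cube([1128, 299, 159]);
  translate([0, 1196, 636]) cube([1128, 299, 159]);
}
translate([11, 53, 422]) {
  translate([0, 0, 384]) cube([278, 258, 33]);
  translate([21, 21, 0]) cylinder(h = 384, r = 21);
  translate([257, 21, 0]) cylinder(h = 384, r = 21);
  translate([21, 237, 0]) cylinder(h = 384, r = 21);
  translate([257, 237, 0]) cylinder(h = 384, r = 21);
}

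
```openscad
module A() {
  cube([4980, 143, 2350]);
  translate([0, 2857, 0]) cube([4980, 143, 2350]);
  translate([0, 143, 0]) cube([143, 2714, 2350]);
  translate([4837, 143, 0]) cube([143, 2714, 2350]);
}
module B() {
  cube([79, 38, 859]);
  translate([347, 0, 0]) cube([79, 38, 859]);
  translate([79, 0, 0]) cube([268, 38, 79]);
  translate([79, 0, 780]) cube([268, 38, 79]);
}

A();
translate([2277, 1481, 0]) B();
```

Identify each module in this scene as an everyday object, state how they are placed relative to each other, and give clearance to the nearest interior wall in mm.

Clearances: x = 2134, y = 1338; minimum 1338 mm.

A is a house frame. B is a picture frame. The picture frame sits inside the house frame, centred. The clearance to the nearest interior wall is 1338 mm.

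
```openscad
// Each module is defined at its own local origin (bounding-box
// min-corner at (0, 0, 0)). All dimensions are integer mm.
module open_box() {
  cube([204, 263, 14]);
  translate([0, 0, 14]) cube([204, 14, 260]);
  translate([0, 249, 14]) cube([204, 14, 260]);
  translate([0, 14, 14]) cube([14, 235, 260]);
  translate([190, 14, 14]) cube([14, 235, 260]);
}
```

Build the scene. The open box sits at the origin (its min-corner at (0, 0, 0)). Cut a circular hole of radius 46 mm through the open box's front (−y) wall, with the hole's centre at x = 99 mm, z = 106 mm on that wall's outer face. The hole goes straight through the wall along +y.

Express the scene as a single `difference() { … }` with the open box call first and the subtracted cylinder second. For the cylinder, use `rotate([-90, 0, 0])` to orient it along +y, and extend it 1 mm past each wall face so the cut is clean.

difference() {
  open_box();
  translate([99, -1, 106]) rotate([-90, 0, 0]) cylinder(h = 16, r = 46);
}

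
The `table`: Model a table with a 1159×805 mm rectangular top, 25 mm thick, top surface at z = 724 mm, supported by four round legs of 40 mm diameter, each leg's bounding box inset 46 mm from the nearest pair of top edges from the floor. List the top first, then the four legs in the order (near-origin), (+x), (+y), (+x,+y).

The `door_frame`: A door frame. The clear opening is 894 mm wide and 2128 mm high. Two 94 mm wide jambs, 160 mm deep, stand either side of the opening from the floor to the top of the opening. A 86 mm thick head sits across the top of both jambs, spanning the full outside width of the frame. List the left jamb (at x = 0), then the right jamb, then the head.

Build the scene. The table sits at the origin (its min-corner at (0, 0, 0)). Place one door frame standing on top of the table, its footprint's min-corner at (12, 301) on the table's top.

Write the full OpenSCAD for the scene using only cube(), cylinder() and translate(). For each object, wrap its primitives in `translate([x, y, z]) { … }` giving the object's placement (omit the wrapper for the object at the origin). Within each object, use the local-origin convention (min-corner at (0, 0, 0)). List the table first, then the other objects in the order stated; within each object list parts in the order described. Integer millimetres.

translate([0, 0, 699]) cube([1159, 805, 25]);
translate([66, 66, 0]) cylinder(h = 699, r = 20);
translate([1093, 66, 0]) cylinder(h = 699, r = 20);
translate([66, 739, 0]) cylinder(h = 699, r = 20);
translate([1093, 739, 0]) cylinder(h = 699, r = 20);
translate([12, 301, 724]) {
  cube([94, 160, 2128]);
  translate([988, 0, 0]) cube([94, 160, 2128]);
  translate([0, 0, 2128]) cube([1082, 160, 86]);
}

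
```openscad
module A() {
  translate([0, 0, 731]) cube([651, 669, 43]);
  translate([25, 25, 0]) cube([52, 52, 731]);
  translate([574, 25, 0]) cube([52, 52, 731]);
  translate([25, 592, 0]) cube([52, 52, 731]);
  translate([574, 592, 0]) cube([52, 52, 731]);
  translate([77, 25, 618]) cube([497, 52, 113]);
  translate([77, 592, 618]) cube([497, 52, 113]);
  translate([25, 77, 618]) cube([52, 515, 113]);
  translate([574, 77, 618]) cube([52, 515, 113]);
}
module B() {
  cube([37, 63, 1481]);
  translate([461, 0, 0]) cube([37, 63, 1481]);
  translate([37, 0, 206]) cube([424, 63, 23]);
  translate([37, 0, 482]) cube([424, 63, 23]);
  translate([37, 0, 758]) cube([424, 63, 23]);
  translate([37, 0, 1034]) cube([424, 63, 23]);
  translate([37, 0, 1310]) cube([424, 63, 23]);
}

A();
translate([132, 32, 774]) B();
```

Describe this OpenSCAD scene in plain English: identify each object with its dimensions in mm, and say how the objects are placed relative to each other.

A is a rectangular dining table. The top is 651×669×43 mm with its upper surface at z = 774 mm. It stands on four 52×52 mm square legs, each inset 25 mm from the nearest pair of top edges, running from the floor to the underside of the top. Four apron rails, 52 mm thick and 113 mm tall, run between adjacent legs with their top edges flush with the underside of the top and their outer faces flush with the legs' outer faces.

B is a wooden ladder with two side rails of 37×63 mm section and 1481 mm height, set 498 mm apart overall. Between them run 5 rectangular rungs (63 mm deep, 23 mm thick), front faces flush with the rails' −y face. The bottom of the first rung is 206 mm above the floor and each subsequent rung is 276 mm higher than the one below.

The ladder is on top of the table.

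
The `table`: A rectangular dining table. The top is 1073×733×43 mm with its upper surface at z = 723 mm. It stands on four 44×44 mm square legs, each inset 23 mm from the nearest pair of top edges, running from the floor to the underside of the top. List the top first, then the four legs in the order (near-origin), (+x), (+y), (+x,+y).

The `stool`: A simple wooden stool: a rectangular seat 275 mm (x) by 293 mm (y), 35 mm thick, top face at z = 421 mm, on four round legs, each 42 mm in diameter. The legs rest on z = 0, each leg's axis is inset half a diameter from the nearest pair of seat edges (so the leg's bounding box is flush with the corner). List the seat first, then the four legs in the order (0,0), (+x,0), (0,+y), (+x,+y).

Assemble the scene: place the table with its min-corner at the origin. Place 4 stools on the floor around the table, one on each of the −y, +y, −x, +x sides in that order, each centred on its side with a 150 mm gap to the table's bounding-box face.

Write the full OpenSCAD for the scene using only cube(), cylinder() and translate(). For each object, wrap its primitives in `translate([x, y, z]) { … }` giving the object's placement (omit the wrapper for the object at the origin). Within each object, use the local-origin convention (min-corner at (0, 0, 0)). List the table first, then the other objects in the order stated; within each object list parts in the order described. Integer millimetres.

translate([0, 0, 680]) cube([1073, 733, 43]);
translate([23, 23, 0]) cube([44, 44, 680]);
translate([1006, 23, 0]) cube([44, 44, 680]);
translate([23, 666, 0]) cube([44, 44, 680]);
translate([1006, 666, 0]) cube([44, 44, 680]);
translate([399, -443, 0]) {
  translate([0, 0, 386]) cube([275, 293, 35]);
  translate([21, 21, 0]) cylinder(h = 386, r = 21);
  translate([254, 21, 0]) cylinder(h = 386, r = 21);
  translate([21, 272, 0]) cylinder(h = 386, r = 21);
  translate([254, 272, 0]) cylinder(h = 386, r = 21);
}
translate([399, 883, 0]) {
  translate([0, 0, 386]) cube([275, 293, 35]);
  translate([21, 21, 0]) cylinder(h = 386, r = 21);
  translate([254, 21, 0]) cylinder(h = 386, r = 21);
  translate([21, 272, 0]) cylinder(h = 386, r = 21);
  translate([254, 272, 0]) cylinder(h = 386, r = 21);
}
translate([-425, 220, 0]) {
  translate([0, 0, 386]) cube([275, 293, 35]);
  translate([21, 21, 0]) cylinder(h = 386, r = 21);
  translate([254, 21, 0]) cylinder(h = 386, r = 21);
  translate([21, 272, 0]) cylinder(h = 386, r = 21);
  translate([254, 272, 0]) cylinder(h = 386, r = 21);
}
translate([1223, 220, 0]) {
  translate([0, 0, 386]) cube([275, 293, 35]);
  translate([21, 21, 0]) cylinder(h = 386, r = 21);
  translate([254, 21, 0]) cylinder(h = 386, r = 21);
  translate([21, 272, 0]) cylinder(h = 386, r = 21);
  translate([254, 272, 0]) cylinder(h = 386, r = 21);
}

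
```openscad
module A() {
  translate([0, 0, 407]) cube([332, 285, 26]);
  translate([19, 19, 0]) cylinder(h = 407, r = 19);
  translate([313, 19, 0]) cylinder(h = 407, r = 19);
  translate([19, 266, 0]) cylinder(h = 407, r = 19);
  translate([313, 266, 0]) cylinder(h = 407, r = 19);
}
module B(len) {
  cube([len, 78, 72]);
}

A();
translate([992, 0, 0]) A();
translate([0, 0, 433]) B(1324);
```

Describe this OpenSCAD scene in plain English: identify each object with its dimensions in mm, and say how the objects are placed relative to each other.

A is a four-legged stool. The seat is a 332×285×26 mm slab whose top surface is at z = 433 mm; four round legs, each 38 mm in diameter, run from the floor (z = 0) to the underside of the seat, each leg's axis is inset half a diameter from the nearest pair of seat edges (so the leg's bounding box is flush with the corner).

B is a rectangular beam 1324 mm long (x), 78 mm deep (y), 72 mm thick (z).

The beam spans the tops of two stools placed 660 mm apart, resting at z = 433 mm.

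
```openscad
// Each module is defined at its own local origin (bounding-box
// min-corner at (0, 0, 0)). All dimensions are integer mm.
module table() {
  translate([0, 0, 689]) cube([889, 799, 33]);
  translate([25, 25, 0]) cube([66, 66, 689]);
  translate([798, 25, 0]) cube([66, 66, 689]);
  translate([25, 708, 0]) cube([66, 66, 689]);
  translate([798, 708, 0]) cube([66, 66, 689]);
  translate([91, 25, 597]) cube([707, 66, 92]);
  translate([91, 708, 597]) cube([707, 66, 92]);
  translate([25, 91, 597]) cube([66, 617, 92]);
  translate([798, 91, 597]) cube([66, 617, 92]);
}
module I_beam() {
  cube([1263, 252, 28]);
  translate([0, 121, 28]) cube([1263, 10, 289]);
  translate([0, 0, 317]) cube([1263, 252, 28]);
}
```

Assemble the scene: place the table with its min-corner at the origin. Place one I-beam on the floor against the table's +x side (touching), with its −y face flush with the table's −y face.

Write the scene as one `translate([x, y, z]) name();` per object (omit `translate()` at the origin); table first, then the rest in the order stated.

table();
translate([889, 0, 0]) I_beam();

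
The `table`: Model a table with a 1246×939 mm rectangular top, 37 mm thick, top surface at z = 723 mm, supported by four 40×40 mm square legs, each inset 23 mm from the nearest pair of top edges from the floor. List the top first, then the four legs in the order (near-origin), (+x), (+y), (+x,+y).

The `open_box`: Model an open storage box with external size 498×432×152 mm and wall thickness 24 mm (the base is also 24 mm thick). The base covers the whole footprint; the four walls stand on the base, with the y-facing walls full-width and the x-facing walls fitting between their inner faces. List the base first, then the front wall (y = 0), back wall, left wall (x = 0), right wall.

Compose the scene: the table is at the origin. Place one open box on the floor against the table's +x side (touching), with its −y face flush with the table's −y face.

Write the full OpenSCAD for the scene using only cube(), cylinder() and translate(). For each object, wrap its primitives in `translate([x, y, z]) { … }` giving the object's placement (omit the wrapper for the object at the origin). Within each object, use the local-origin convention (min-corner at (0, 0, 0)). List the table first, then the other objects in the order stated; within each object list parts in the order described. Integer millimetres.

translate([0, 0, 686]) cube([1246, 939, 37]);
translate([23, 23, 0]) cube([40, 40, 686]);
translate([1183, 23, 0]) cube([40, 40, 686]);
translate([23, 876, 0]) cube([40, 40, 686]);
translate([1183, 876, 0]) cube([40, 40, 686]);
translate([1246, 0, 0]) {
  cube([498, 432, 24]);
  translate([0, 0, 24]) cube([498, 24, 128]);
  translate([0, 408, 24]) cube([498, 24, 128]);
  translate([0, 24, 24]) cube([24, 384, 128]);
  translate([474, 24, 24]) cube([24, 384, 128]);
}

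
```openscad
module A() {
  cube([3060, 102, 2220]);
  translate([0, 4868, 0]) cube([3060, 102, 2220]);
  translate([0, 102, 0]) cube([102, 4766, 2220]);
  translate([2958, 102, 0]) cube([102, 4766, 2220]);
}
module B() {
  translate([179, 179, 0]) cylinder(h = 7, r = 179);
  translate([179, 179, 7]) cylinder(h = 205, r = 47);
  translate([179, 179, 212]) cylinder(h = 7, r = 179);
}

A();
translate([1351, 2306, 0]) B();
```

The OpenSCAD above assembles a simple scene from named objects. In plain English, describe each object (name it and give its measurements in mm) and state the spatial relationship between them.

A is a box-shaped house frame (walls only): outside footprint 3060×4970 mm, wall height 2220 mm, wall thickness 102 mm. The two y-facing walls run the full x-width; the two x-facing walls fit between the inner faces of the y-facing walls.

B is a spool: two coaxial disc flanges of radius 179 mm and thickness 7 mm, joined by a core cylinder of radius 47 mm and height 205 mm. The lower flange rests on z = 0 and the three cylinders share a vertical axis.

The spool sits inside the house frame, centred.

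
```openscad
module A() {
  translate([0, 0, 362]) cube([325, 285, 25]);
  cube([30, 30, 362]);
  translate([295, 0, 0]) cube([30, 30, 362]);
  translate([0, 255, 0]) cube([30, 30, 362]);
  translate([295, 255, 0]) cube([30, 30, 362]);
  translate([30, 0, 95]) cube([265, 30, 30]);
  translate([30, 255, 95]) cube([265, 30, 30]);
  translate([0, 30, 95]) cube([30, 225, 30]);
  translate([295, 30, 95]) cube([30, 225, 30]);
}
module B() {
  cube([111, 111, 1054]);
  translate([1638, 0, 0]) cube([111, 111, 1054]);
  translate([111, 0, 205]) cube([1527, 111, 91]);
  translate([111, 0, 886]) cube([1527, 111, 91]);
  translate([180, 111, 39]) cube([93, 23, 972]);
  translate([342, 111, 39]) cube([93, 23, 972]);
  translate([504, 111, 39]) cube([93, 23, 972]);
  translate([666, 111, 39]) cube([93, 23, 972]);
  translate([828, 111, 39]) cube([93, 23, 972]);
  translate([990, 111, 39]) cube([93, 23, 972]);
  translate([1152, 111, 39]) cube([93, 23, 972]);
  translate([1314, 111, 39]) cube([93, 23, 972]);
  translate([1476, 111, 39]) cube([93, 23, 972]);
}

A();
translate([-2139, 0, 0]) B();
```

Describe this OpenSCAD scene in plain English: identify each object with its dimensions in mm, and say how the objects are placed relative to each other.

A is a four-legged stool. The seat is a 325×285×25 mm slab whose top surface is at z = 387 mm; four square legs, each 30×30 mm in cross-section, run from the floor (z = 0) to the underside of the seat, each flush with a corner of the seat. Four stretchers, 30 mm wide and 30 mm tall, connect adjacent legs with their undersides at z = 95 mm, each running between the inner faces of the legs it joins and aligned with the legs' outer faces on the other axis.

B is a fence section. Two 111×111 mm posts, 1054 mm tall, stand on the floor with a clear span of 1527 mm between their inner faces. Two horizontal rails of 111×91 mm section span the gap between the posts with their undersides at z = 205 mm and z = 886 mm, flush with the posts' −y face. 9 pickets, each 93 mm wide, 23 mm thick and 972 mm tall, are fixed to the +y face of the rails with their bottoms at z = 39 mm, evenly spaced across the span with equal gaps (rounded down to the nearest mm) at the −x end and between each pair — any rounding remainder accumulates at the +x end.

The fence section is on the floor beside the stool on its −x side.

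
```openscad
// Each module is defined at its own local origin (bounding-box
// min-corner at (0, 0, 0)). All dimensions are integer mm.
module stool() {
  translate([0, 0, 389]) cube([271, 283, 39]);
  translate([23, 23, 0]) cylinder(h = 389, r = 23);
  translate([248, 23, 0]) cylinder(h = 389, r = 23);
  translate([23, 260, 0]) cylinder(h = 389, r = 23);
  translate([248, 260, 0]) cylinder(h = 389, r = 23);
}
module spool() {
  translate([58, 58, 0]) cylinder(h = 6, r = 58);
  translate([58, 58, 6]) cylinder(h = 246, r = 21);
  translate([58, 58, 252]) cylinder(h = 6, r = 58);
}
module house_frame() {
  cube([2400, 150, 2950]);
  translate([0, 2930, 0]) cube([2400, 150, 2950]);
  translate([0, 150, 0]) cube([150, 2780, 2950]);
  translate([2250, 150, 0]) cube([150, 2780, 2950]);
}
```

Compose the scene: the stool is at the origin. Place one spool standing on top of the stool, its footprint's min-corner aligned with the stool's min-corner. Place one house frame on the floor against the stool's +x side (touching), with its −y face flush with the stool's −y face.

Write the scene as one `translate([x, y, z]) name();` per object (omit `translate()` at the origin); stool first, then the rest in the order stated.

stool();
translate([0, 0, 428]) spool();
translate([271, 0, 0]) house_frame();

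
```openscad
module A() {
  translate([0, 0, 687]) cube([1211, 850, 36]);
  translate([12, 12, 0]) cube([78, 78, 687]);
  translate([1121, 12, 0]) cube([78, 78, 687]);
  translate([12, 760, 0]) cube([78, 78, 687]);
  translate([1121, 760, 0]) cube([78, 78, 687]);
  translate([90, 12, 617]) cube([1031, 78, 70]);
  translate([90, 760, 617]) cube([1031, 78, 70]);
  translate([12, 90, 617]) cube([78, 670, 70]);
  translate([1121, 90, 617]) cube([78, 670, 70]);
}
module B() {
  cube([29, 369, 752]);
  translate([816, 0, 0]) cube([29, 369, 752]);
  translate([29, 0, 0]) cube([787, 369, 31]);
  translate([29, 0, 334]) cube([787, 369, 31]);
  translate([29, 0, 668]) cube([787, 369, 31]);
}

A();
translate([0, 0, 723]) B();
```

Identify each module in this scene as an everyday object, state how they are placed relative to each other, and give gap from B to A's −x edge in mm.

The bookshelf's min-x is at 0; the table's min-x is 0; gap = 0 mm.

A is a table. B is a bookshelf. The bookshelf is on top of the table. The gap from the bookshelf to the table's −x edge is 0 mm.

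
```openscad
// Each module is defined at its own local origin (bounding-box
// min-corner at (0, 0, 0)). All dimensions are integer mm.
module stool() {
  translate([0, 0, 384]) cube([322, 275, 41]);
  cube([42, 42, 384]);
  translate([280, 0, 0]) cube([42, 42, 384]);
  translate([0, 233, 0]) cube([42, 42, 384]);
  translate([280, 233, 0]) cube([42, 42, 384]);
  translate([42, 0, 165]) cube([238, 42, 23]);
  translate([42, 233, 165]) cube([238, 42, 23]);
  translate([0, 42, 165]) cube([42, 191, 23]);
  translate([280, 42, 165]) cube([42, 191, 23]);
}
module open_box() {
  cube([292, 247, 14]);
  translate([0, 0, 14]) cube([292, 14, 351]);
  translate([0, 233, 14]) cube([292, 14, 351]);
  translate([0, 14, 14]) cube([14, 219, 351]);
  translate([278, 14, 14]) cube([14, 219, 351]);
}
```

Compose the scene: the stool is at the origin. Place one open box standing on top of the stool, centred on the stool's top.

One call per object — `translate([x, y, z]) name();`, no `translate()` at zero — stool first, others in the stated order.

stool();
translate([15, 14, 425]) open_box();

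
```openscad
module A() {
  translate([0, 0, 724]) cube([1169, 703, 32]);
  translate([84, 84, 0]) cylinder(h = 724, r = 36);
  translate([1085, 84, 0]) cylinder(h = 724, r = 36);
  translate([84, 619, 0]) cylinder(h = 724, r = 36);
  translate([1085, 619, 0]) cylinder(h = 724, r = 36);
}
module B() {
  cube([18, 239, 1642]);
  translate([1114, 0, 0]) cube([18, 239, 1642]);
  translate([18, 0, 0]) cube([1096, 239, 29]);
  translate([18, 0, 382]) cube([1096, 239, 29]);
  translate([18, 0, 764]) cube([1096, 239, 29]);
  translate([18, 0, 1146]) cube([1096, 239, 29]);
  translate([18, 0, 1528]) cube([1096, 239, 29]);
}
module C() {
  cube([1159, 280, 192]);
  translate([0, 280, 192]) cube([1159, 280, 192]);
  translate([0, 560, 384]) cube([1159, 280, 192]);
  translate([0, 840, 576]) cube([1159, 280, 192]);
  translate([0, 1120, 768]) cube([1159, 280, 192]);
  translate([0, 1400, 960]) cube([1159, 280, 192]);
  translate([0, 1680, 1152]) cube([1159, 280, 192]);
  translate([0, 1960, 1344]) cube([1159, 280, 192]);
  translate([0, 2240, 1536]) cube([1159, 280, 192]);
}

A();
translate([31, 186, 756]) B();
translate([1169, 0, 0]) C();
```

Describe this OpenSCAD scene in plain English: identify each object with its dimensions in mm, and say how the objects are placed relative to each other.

A is a table: top 1169 mm (x) × 703 mm (y), 32 mm thick, upper face at z = 756 mm, on four round legs of 72 mm diameter, each leg's bounding box inset 48 mm from the nearest pair of top edges, running from z = 0 to the bottom of the top.

B is a bookshelf 1132 mm wide overall, 239 mm deep and 1642 mm tall. The two sides are 18 mm thick vertical panels. 5 horizontal shelves of 29 mm thickness span between the inner faces of the sides; the lowest shelf sits on the floor and shelves are stacked with a clear vertical gap of 353 mm between each pair.

C is a straight staircase of 9 solid steps. Each step is 1159 mm wide (x), 280 mm deep (y, the going) and 192 mm tall (the rise). The first step rests on the floor; each subsequent step sits one going further in +y and one rise higher in +z, directly behind and above the previous step with no overlap.

The bookshelf is on top of the table. The staircase is against the table's +x side, with their −y faces flush.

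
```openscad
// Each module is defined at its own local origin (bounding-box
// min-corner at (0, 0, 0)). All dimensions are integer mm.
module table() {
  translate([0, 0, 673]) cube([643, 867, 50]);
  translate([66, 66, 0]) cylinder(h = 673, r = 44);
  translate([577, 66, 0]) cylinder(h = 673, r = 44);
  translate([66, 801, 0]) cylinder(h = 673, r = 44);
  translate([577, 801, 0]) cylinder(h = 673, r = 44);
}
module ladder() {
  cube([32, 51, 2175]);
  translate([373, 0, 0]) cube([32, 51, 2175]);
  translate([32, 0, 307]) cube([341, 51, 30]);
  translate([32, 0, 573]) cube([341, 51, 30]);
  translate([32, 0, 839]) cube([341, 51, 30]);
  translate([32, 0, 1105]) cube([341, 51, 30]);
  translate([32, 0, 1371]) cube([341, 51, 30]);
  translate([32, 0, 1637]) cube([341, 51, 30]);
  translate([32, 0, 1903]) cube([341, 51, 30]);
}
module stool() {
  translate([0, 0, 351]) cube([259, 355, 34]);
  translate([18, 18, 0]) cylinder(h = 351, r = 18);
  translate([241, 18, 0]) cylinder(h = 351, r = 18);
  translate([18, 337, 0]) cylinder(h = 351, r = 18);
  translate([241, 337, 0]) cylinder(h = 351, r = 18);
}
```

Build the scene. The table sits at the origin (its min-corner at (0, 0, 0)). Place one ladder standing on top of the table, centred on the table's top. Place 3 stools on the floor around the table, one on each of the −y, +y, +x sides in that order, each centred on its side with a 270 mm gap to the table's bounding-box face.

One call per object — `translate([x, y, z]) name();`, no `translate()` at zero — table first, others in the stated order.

table();
translate([119, 408, 723]) ladder();
translate([192, -625, 0]) stool();
translate([192, 1137, 0]) stool();
translate([913, 256, 0]) stool();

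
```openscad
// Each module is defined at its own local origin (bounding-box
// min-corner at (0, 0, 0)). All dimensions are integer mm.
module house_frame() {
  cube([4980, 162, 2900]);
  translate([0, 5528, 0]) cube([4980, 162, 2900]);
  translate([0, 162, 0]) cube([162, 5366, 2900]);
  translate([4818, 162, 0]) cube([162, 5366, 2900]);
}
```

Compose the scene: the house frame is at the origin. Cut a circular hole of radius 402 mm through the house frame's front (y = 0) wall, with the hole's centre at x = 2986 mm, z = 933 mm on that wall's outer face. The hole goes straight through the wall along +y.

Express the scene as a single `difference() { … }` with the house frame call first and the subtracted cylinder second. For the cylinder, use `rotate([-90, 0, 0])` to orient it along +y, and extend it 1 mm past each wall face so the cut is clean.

difference() {
  house_frame();
  translate([2986, -1, 933]) rotate([-90, 0, 0]) cylinder(h = 164, r = 402);
}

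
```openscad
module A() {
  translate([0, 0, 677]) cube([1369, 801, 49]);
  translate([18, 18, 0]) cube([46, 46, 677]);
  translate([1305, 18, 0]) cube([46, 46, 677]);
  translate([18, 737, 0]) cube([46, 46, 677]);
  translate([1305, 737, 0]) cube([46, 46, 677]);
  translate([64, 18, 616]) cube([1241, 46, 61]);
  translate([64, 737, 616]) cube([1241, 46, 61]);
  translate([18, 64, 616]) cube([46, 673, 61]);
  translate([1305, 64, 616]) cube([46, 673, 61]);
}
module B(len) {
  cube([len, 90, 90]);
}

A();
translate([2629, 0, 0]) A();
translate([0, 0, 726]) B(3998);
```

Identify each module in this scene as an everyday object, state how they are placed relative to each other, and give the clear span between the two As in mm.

Second table starts at x = 2629; first ends at x = 1369; clear span = 2629 − 1369 = 1260 mm.

A is a table. B is a beam. A beam spans the tops of two tables. The clear span between the two tables is 1260 mm.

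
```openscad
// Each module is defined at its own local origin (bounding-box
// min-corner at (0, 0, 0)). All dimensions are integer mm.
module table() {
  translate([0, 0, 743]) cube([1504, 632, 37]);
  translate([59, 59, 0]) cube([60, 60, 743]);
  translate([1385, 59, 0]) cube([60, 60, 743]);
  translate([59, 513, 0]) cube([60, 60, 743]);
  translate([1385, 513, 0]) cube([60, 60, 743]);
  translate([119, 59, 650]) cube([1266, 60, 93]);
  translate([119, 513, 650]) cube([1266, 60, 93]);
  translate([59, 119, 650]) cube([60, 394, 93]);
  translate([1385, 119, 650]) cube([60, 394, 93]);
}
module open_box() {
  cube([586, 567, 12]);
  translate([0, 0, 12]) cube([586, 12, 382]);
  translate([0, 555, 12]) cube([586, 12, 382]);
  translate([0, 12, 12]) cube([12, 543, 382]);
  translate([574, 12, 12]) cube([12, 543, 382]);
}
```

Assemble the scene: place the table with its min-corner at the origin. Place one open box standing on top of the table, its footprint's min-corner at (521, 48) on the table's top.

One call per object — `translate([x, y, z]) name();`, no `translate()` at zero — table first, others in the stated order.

table();
translate([521, 48, 780]) open_box();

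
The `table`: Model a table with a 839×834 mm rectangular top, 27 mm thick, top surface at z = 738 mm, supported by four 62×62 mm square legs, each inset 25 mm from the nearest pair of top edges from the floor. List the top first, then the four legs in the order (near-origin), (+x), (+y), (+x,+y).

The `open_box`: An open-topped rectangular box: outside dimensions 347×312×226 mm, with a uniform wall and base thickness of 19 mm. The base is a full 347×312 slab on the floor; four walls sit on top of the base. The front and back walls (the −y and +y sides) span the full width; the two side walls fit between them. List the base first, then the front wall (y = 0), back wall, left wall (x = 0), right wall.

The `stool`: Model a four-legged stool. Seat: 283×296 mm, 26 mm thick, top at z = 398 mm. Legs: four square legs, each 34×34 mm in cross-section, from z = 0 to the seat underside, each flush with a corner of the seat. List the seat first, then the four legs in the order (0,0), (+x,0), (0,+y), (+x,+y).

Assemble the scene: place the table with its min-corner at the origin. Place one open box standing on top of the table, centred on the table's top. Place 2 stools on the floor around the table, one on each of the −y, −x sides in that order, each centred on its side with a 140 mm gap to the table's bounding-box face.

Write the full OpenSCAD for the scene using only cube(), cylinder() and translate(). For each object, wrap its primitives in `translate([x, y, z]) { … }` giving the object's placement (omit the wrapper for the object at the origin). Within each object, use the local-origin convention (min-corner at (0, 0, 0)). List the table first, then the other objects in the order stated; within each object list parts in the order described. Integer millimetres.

translate([0, 0, 711]) cube([839, 834, 27]);
translate([25, 25, 0]) cube([62, 62, 711]);
translate([752, 25, 0]) cube([62, 62, 711]);
translate([25, 747, 0]) cube([62, 62, 711]);
translate([752, 747, 0]) cube([62, 62, 711]);
translate([246, 261, 738]) {
  cube([347, 312, 19]);
  translate([0, 0, 19]) cube([347, 19, 207]);
  translate([0, 293, 19]) cube([347, 19, 207]);
  translate([0, 19, 19]) cube([19, 274, 207]);
  translate([328, 19, 19]) cube([19, 274, 207]);
}
translate([278, -436, 0]) {
  translate([0, 0, 372]) cube([283, 296, 26]);
  cube([34, 34, 372]);
  translate([249, 0, 0]) cube([34, 34, 372]);
  translate([0, 262, 0]) cube([34, 34, 372]);
  translate([249, 262, 0]) cube([34, 34, 372]);
}
translate([-423, 269, 0]) {
  translate([0, 0, 372]) cube([283, 296, 26]);
  cube([34, 34, 372]);
  translate([249, 0, 0]) cube([34, 34, 372]);
  translate([0, 262, 0]) cube([34, 34, 372]);
  translate([249, 262, 0]) cube([34, 34, 372]);
}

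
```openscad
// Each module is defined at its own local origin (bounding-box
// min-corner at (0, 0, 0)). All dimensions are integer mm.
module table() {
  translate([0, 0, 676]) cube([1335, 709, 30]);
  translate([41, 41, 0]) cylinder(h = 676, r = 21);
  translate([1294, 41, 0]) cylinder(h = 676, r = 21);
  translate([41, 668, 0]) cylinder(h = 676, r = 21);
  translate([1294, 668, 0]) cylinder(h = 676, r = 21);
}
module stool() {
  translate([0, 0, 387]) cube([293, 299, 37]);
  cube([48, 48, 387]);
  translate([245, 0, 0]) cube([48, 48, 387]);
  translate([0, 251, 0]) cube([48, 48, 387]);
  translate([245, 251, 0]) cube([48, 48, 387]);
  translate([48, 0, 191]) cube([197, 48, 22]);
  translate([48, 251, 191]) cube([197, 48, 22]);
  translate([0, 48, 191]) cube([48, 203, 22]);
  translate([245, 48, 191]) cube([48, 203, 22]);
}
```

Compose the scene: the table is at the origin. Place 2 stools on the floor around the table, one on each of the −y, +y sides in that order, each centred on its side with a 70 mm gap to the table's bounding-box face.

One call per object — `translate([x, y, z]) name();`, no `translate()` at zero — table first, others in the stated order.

table();
translate([521, -369, 0]) stool();
translate([521, 779, 0]) stool();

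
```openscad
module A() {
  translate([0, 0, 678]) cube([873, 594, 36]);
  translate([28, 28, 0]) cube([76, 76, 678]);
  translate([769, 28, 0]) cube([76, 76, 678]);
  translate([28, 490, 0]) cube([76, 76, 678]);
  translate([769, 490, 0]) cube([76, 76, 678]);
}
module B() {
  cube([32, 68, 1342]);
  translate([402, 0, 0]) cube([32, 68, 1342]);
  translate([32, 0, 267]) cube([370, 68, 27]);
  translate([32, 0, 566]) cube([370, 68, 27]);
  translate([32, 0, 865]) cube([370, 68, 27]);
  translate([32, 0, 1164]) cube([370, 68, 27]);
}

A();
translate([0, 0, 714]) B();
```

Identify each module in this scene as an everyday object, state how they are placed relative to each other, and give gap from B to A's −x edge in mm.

A is a table. B is a ladder. The ladder is on top of the table. The gap from the ladder to the table's −x edge is 0 mm.

The ladder's min-x is at 0; the table's min-x is 0; gap = 0 mm.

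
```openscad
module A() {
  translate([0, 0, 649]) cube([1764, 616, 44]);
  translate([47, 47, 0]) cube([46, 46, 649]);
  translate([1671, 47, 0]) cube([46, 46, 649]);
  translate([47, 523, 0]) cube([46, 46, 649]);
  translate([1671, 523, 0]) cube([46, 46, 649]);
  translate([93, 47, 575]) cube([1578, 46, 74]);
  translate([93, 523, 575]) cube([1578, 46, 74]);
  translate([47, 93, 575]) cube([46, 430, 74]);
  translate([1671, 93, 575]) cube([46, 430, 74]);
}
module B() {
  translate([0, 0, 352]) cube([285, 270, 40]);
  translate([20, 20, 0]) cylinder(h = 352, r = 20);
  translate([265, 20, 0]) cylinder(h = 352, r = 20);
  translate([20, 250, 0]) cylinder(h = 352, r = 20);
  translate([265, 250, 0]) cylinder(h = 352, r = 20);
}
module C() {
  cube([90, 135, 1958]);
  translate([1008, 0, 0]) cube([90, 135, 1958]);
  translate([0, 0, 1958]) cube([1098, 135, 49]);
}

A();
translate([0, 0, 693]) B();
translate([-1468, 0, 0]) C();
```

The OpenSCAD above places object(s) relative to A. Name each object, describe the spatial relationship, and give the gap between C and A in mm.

The door frame's nearest face is 370 mm from the table's −x face.

A is a table. B is a stool. C is a door frame. The stool is on top of the table. The door frame is on the floor beside the table on its −x side. The gap between the door frame and the table is 370 mm.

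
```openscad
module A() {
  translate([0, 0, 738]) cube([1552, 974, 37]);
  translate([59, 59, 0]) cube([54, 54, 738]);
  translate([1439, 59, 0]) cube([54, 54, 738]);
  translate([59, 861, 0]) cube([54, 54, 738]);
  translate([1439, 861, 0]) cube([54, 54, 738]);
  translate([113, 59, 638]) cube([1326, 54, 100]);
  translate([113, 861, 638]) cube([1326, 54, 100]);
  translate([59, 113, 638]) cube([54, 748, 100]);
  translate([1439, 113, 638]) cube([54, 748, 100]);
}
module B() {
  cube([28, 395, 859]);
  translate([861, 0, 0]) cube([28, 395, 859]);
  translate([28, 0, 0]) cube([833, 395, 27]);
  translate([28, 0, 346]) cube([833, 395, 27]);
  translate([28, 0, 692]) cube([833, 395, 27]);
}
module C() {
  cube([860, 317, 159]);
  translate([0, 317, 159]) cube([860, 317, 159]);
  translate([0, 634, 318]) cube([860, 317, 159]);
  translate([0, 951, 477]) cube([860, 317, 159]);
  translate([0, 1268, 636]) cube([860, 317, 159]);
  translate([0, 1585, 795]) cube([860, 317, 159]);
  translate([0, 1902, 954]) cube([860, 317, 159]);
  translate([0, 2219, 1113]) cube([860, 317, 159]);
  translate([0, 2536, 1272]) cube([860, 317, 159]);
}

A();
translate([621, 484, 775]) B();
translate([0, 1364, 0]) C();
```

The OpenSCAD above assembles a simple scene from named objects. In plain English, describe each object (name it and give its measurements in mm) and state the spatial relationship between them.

A is a table: top 1552 mm (x) × 974 mm (y), 37 mm thick, upper face at z = 775 mm, on four 54×54 mm square legs, each inset 59 mm from the nearest pair of top edges, running from z = 0 to the bottom of the top. Four apron rails, 54 mm thick and 100 mm tall, run between adjacent legs with their top edges flush with the underside of the top and their outer faces flush with the legs' outer faces.

B is a bookshelf 889 mm wide overall, 395 mm deep and 859 mm tall. The two sides are 28 mm thick vertical panels. 3 horizontal shelves of 27 mm thickness span between the inner faces of the sides; the lowest shelf sits on the floor and shelves are stacked with a clear vertical gap of 319 mm between each pair.

C is a straight staircase of 9 solid steps. Each step is 860 mm wide (x), 317 mm deep (y, the going) and 159 mm tall (the rise). The first step rests on the floor; each subsequent step sits one going further in +y and one rise higher in +z, directly behind and above the previous step with no overlap.

The bookshelf is on top of the table. The staircase is on the floor beside the table on its +y side.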